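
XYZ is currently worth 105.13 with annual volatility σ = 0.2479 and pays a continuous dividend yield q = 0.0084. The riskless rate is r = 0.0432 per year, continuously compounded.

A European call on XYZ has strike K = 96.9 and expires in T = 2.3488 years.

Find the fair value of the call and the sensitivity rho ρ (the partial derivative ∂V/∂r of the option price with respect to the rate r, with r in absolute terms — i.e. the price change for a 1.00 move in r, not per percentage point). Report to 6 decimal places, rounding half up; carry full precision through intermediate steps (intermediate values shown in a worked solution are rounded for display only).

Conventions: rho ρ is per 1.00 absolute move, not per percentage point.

σ√T = 0.2479·√2.3488 = 0.379926
d₁ = (ln(S/K) + (r−q+σ²/2)T) / (σ√T) = (ln(105.13/96.9) + (0.0432−0.0084+0.2479²/2)·2.3488) / 0.379926 = (0.081518 + 0.153910) / 0.379926 = 0.619668
d₂ = d₁ − σ√T = 0.619668 − 0.379926 = 0.239742
e^{−rT} = 0.903510
e^{−qT} = 0.980463
N(d₁) = 0.732262,  N(d₂) = 0.594735
Call price V = S·e^{−qT}·N(d₁) − K·e^{−rT}·N(d₂) = 75.478724 − 52.069106 = 23.409618
ρ = K·T·e^{−rT}·N(d₂) = 122.299916

price = 23.409618
ρ = 122.299916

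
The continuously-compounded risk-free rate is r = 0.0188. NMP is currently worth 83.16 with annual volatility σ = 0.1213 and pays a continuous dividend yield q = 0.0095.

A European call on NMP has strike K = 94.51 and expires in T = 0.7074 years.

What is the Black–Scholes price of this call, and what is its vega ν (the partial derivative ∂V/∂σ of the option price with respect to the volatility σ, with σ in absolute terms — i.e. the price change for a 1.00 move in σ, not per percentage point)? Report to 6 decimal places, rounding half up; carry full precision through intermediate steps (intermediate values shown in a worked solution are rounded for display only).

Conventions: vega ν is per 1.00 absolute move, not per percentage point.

σ√T = 0.1213·√0.7074 = 0.102022
d₁ = (ln(S/K) + (r−q+σ²/2)T) / (σ√T) = (ln(83.16/94.51) + (0.0188−0.0095+0.1213²/2)·0.7074) / 0.102022 = (-0.127939 + 0.011783) / 0.102022 = -1.138541
d₂ = d₁ − σ√T = -1.138541 − 0.102022 = -1.240563
e^{−rT} = 0.986789
e^{−qT} = 0.993302
N(d₁) = 0.127447,  N(d₂) = 0.107384
Call price V = S·e^{−qT}·N(d₁) − K·e^{−rT}·N(d₂) = 10.527526 − 10.014744 = 0.512783
φ(d₁) = (1/√(2π))·e^{−d₁²/2} = 0.208654
ν = S·e^{−qT}·φ(d₁)·√T = 14.496248

price = 0.512783
ν = 14.496248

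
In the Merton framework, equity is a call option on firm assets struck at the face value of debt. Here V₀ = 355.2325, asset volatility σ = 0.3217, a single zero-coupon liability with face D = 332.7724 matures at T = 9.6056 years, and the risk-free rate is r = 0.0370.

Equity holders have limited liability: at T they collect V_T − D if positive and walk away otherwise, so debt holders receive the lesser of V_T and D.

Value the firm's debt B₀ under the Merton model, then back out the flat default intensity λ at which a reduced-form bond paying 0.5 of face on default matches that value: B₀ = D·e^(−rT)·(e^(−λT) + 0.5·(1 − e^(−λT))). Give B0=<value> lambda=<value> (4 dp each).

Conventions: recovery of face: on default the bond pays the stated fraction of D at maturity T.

B0=172.9673 lambda=0.0757

Equity is a call on the firm's assets struck at D = 332.7724:
d₁ = [ln(V₀/D) + (r + σ²/2)T] / (σ√T)
   = [ln(355.2325/332.7724) + (0.0370 + 0.5·0.3217²)·9.6056] / (0.3217·√9.6056)
   = [0.065314 + 0.852453] / 0.997042 = 0.920490
d₂ = d₁ − σ√T = 0.920490 − 0.997042 = -0.076552
N(d₁) = 0.821342,  N(d₂) = 0.469490,  e^(−rT) = 0.700888
E₀ = V₀·N(d₁) − D·e^(−rT)·N(d₂)
   = 355.2325·0.821342 − 332.7724·0.700888·0.469490 = 182.265161
B₀ = V₀ − E₀ = 355.2325 − 182.265161 = 172.967339
e^(−λT) = (B₀·e^(rT)/D − 0.5)/(1 − 0.5) = (172.9673·1.426762/332.7724 − 0.5)/0.5 = 0.48319444
λ = −ln(0.48319444)/9.6056 = 0.075720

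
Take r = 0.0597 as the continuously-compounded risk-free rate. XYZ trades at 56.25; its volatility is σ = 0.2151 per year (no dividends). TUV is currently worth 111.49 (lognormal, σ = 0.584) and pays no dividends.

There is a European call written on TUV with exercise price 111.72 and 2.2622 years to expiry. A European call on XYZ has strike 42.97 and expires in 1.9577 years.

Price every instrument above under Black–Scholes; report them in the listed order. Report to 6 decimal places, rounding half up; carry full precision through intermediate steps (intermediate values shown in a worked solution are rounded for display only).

[TUV call K=111.72]
σ√T = 0.584·√2.2622 = 0.878372
d₁ = (ln(S/K) + (r+σ²/2)T) / (σ√T) = (ln(111.49/111.72) + (0.0597+0.584²/2)·2.2622) / 0.878372 = (-0.002061 + 0.520822) / 0.878372 = 0.590594
d₂ = d₁ − σ√T = 0.590594 − 0.878372 = -0.287778
e^{−rT} = 0.873669
N(d₁) = 0.722604,  N(d₂) = 0.386758
price = S·N(d₁) − K·e^{−rT}·N(d₂) = 80.563087 − 37.750069 = 42.813018
[XYZ call K=42.97]
σ√T = 0.2151·√1.9577 = 0.300963
d₁ = (ln(S/K) + (r+σ²/2)T) / (σ√T) = (ln(56.25/42.97) + (0.0597+0.2151²/2)·1.9577) / 0.300963 = (0.269304 + 0.162164) / 0.300963 = 1.433623
d₂ = d₁ − σ√T = 1.433623 − 0.300963 = 1.132660
e^{−rT} = 0.889697
N(d₁) = 0.924160,  N(d₂) = 0.871322
price = S·N(d₁) − K·e^{−rT}·N(d₂) = 51.984007 − 33.310853 = 18.673154

price(TUV call K=111.72) = 42.813018
price(XYZ call K=42.97) = 18.673154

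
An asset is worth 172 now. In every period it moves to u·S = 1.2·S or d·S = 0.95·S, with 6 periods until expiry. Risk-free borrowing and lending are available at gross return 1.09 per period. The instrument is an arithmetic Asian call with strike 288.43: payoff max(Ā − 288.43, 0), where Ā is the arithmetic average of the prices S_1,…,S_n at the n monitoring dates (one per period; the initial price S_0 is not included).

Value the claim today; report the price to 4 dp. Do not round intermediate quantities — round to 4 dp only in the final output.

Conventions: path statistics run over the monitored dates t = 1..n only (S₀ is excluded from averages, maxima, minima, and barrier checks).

No-arbitrage gives p* = (R−d)/(u−d) = 0.5600: enumerate every path, weight its payoff by its p*-probability, and discount by R^6.
Enumerate all 2^6 = 64 price paths (U = up ×1.2, D = down ×0.95); each path with k up-moves has probability p*^k·(1−p*)^(6−k).
DDDDDD: Ā=144.2866, payoff=0.0000, prob=0.007256
UDDDDD: Ā=182.2568, payoff=0.0000, prob=0.009235
DUDDDD: Ā=175.0901, payoff=0.0000, prob=0.009235
UUDDDD: Ā=221.1665, payoff=0.0000, prob=0.011754
DDUDDD: Ā=168.2818, payoff=0.0000, prob=0.009235
UDUDDD: Ā=212.5665, payoff=0.0000, prob=0.011754
DUUDDD: Ā=205.3998, payoff=0.0000, prob=0.011754
UUUDDD: Ā=259.4524, payoff=0.0000, prob=0.014960
DDDUDD: Ā=161.8139, payoff=0.0000, prob=0.009235
UDDUDD: Ā=204.3965, payoff=0.0000, prob=0.011754
DUDUDD: Ā=197.2298, payoff=0.0000, prob=0.011754
UUDUDD: Ā=249.1324, payoff=0.0000, prob=0.014960
DDUUDD: Ā=190.4215, payoff=0.0000, prob=0.011754
UDUUDD: Ā=240.5324, payoff=0.0000, prob=0.014960
DUUUDD: Ā=233.3657, payoff=0.0000, prob=0.014960
UUUUDD: Ā=294.7777, payoff=6.3477, prob=0.019040
DDDDUD: Ā=155.6693, payoff=0.0000, prob=0.009235
UDDDUD: Ā=196.6350, payoff=0.0000, prob=0.011754
DUDDUD: Ā=189.4683, payoff=0.0000, prob=0.011754
UUDDUD: Ā=239.3284, payoff=0.0000, prob=0.014960
DDUDUD: Ā=182.6600, payoff=0.0000, prob=0.011754
UDUDUD: Ā=230.7284, payoff=0.0000, prob=0.014960
DUUDUD: Ā=223.5617, payoff=0.0000, prob=0.014960
UUUDUD: Ā=282.3937, payoff=0.0000, prob=0.019040
DDDUUD: Ā=176.1920, payoff=0.0000, prob=0.011754
UDDUUD: Ā=222.5584, payoff=0.0000, prob=0.014960
DUDUUD: Ā=215.3917, payoff=0.0000, prob=0.014960
UUDUUD: Ā=272.0737, payoff=0.0000, prob=0.019040
DDUUUD: Ā=208.5834, payoff=0.0000, prob=0.014960
UDUUUD: Ā=263.4737, payoff=0.0000, prob=0.019040
DUUUUD: Ā=256.3071, payoff=0.0000, prob=0.019040
UUUUUD: Ā=323.7563, payoff=35.3263, prob=0.024232
DDDDDU: Ā=149.8320, payoff=0.0000, prob=0.009235
UDDDDU: Ā=189.2615, payoff=0.0000, prob=0.011754
DUDDDU: Ā=182.0949, payoff=0.0000, prob=0.011754
UUDDDU: Ā=230.0146, payoff=0.0000, prob=0.014960
DDUDDU: Ā=175.2865, payoff=0.0000, prob=0.011754
UDUDDU: Ā=221.4146, payoff=0.0000, prob=0.014960
DUUDDU: Ā=214.2479, payoff=0.0000, prob=0.014960
UUUDDU: Ā=270.6289, payoff=0.0000, prob=0.019040
DDDUDU: Ā=168.8186, payoff=0.0000, prob=0.011754
UDDUDU: Ā=213.2446, payoff=0.0000, prob=0.014960
DUDUDU: Ā=206.0779, payoff=0.0000, prob=0.014960
UUDUDU: Ā=260.3089, payoff=0.0000, prob=0.019040
DDUUDU: Ā=199.2696, payoff=0.0000, prob=0.014960
UDUUDU: Ā=251.7089, payoff=0.0000, prob=0.019040
DUUUDU: Ā=244.5423, payoff=0.0000, prob=0.019040
UUUUDU: Ā=308.8955, payoff=20.4655, prob=0.024232
DDDDUU: Ā=162.6741, payoff=0.0000, prob=0.011754
UDDDUU: Ā=205.4831, payoff=0.0000, prob=0.014960
DUDDUU: Ā=198.3164, payoff=0.0000, prob=0.014960
UUDDUU: Ā=250.5049, payoff=0.0000, prob=0.019040
DDUDUU: Ā=191.5081, payoff=0.0000, prob=0.014960
UDUDUU: Ā=241.9049, payoff=0.0000, prob=0.019040
DUUDUU: Ā=234.7383, payoff=0.0000, prob=0.019040
UUUDUU: Ā=296.5115, payoff=8.0815, prob=0.024232
DDDUUU: Ā=185.0402, payoff=0.0000, prob=0.014960
UDDUUU: Ā=233.7349, payoff=0.0000, prob=0.019040
DUDUUU: Ā=226.5683, payoff=0.0000, prob=0.019040
UUDUUU: Ā=286.1915, payoff=0.0000, prob=0.024232
DDUUUU: Ā=219.7599, payoff=0.0000, prob=0.019040
UDUUUU: Ā=277.5915, payoff=0.0000, prob=0.024232
DUUUUU: Ā=270.4248, payoff=0.0000, prob=0.024232
UUUUUU: Ā=341.5892, payoff=53.1592, prob=0.030841
Price = Σ prob·payoff / R^6 = 3.308131 / 1.677100 = 1.9725

price = 1.9725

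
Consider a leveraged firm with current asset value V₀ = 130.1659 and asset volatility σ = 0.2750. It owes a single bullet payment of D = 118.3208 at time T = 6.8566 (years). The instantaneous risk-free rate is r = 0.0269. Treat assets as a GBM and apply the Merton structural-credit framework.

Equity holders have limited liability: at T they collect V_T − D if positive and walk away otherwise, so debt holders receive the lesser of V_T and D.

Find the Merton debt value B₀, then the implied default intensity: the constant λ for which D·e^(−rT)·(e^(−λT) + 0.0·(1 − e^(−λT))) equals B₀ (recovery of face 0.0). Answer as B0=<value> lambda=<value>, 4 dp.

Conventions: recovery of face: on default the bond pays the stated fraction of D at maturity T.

B0=79.8689 lambda=0.0304

Apply the equity-as-call identities (strike 118.3208, horizon 6.8566 years):
d₁ = [ln(V₀/D) + (r + σ²/2)T] / (σ√T)
   = [ln(130.1659/118.3208) + (0.0269 + 0.5·0.2750²)·6.8566] / (0.2750·√6.8566)
   = [0.095410 + 0.443708] / 0.720091 = 0.748681
d₂ = d₁ − σ√T = 0.748681 − 0.720091 = 0.028590
N(d₁) = 0.772975,  N(d₂) = 0.511404,  e^(−rT) = 0.831568
E₀ = V₀·N(d₁) − D·e^(−rT)·N(d₂)
   = 130.1659·0.772975 − 118.3208·0.831568·0.511404 = 50.297042
B₀ = V₀ − E₀ = 130.1659 − 50.297042 = 79.868858
e^(−λT) = (B₀·e^(rT)/D − 0)/(1 − 0) = (79.8689·1.202548/118.3208 − 0)/1 = 0.81174381
λ = −ln(0.81174381)/6.8566 = 0.030419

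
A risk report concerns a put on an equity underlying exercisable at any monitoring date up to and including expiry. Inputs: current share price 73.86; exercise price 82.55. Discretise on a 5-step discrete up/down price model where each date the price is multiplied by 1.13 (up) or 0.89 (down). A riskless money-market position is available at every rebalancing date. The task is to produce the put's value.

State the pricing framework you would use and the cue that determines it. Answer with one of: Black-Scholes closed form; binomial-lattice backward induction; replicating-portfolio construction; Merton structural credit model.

Key observation: the defining feature is the embedded early-exercise option across 5 discrete dates on the spot-73.86 tree; pricing the strike-82.55 put means working backward with an exercise test at every node.

framework: binomial-lattice backward induction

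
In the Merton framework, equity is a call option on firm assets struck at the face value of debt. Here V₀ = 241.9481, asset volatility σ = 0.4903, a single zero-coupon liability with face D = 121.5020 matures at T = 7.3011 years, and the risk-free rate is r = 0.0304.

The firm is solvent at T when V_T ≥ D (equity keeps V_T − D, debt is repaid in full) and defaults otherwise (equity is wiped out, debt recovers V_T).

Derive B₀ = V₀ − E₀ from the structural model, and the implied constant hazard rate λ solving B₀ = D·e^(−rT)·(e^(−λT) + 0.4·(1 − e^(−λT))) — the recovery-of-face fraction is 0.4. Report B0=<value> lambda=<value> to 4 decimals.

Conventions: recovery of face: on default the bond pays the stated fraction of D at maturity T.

Apply the equity-as-call identities (strike 121.5020, horizon 7.3011 years):
d₁ = [ln(V₀/D) + (r + σ²/2)T] / (σ√T)
   = [ln(241.9481/121.5020) + (0.0304 + 0.5·0.4903²)·7.3011] / (0.4903·√7.3011)
   = [0.688793 + 1.099524] / 1.324817 = 1.349859
d₂ = d₁ − σ√T = 1.349859 − 1.324817 = 0.025041
N(d₁) = 0.911469,  N(d₂) = 0.509989,  e^(−rT) = 0.800953
E₀ = V₀·N(d₁) − D·e^(−rT)·N(d₂)
   = 241.9481·0.911469 − 121.5020·0.800953·0.509989 = 170.897501
B₀ = V₀ − E₀ = 241.9481 − 170.897501 = 71.050599
e^(−λT) = (B₀·e^(rT)/D − 0.4)/(1 − 0.4) = (71.0506·1.248513/121.5020 − 0.4)/0.6 = 0.55015302
λ = −ln(0.55015302)/7.3011 = 0.081845

B0=71.0506 lambda=0.0818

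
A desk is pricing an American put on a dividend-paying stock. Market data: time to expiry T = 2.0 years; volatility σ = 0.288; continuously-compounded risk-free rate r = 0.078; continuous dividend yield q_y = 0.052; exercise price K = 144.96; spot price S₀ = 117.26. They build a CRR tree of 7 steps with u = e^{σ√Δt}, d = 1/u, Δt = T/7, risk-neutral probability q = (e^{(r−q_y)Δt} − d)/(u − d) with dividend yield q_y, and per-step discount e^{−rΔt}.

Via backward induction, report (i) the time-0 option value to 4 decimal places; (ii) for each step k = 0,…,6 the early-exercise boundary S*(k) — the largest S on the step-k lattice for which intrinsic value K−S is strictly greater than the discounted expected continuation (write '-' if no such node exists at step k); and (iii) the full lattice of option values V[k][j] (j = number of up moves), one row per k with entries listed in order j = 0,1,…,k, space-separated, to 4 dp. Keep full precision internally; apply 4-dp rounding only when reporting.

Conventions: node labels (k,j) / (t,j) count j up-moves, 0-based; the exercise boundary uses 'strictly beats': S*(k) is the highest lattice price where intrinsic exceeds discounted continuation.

price = 32.6516
boundary = - - 86.1861 100.5295 86.1861 100.5295 117.2600
tree:
32.6516
44.5294 21.5899
58.7739 31.5129 12.0847
71.0708 44.4305 19.2976 5.0082
81.6132 58.7739 29.8930 8.9741 1.0414
90.6515 71.0708 44.4305 15.8873 2.0705 0.0000
98.4001 81.6132 58.7739 27.7000 4.1167 0.0000 0.0000
105.0432 90.6515 71.0708 44.4305 8.1851 0.0000 0.0000 0.0000

Δt=0.28571, u=1.16642, d=0.85732, q=0.48571, disc=e^(-rΔt)=0.97796
k=7 terminal: V=max(K-S,0) → 105.0432 90.6515 71.0708 44.4305 8.1851 0.0000 0.0000 0.0000
k=6: j=0 S=46.5599 intr=98.4001 cont=95.8920 V=98.4001[EX]; j=1 S=63.3468 intr=81.6132 cont=79.3526 V=81.6132[EX]; j=2 S=86.1861 intr=58.7739 cont=56.8501 V=58.7739[EX]; j=3 S=117.2600 intr=27.7000 cont=26.2345 V=27.7000[EX]; j=4 S=159.5374 intr=0.0000 cont=4.1167 V=4.1167[hold]; j=5 S=217.0578 intr=0.0000 cont=0.0000 V=0.0000[hold]; j=6 S=295.3168 intr=0.0000 cont=0.0000 V=0.0000[hold]  S*(6)=117.2600
k=5: j=0 S=54.3085 intr=90.6515 cont=88.2576 V=90.6515[EX]; j=1 S=73.8892 intr=71.0708 cont=68.9657 V=71.0708[EX]; j=2 S=100.5295 intr=44.4305 cont=42.7182 V=44.4305[EX]; j=3 S=136.7749 intr=8.1851 cont=15.8873 V=15.8873[hold]; j=4 S=186.0883 intr=0.0000 cont=2.0705 V=2.0705[hold]; j=5 S=253.1814 intr=0.0000 cont=0.0000 V=0.0000[hold]  S*(5)=100.5295
k=4: j=0 S=63.3468 intr=81.6132 cont=79.3526 V=81.6132[EX]; j=1 S=86.1861 intr=58.7739 cont=56.8501 V=58.7739[EX]; j=2 S=117.2600 intr=27.7000 cont=29.8930 V=29.8930[hold]; j=3 S=159.5374 intr=0.0000 cont=8.9741 V=8.9741[hold]; j=4 S=217.0578 intr=0.0000 cont=1.0414 V=1.0414[hold]  S*(4)=86.1861
k=3: j=0 S=73.8892 intr=71.0708 cont=68.9657 V=71.0708[EX]; j=1 S=100.5295 intr=44.4305 cont=43.7599 V=44.4305[EX]; j=2 S=136.7749 intr=8.1851 cont=19.2976 V=19.2976[hold]; j=3 S=186.0883 intr=0.0000 cont=5.0082 V=5.0082[hold]  S*(3)=100.5295
k=2: j=0 S=86.1861 intr=58.7739 cont=56.8501 V=58.7739[EX]; j=1 S=117.2600 intr=27.7000 cont=31.5129 V=31.5129[hold]; j=2 S=159.5374 intr=0.0000 cont=12.0847 V=12.0847[hold]  S*(2)=86.1861
k=1: j=0 S=100.5295 intr=44.4305 cont=44.5294 V=44.5294[hold]; j=1 S=136.7749 intr=8.1851 cont=21.5899 V=21.5899[hold]  S*(1)=-
k=0: j=0 S=117.2600 intr=27.7000 cont=32.6516 V=32.6516[hold]  S*(0)=-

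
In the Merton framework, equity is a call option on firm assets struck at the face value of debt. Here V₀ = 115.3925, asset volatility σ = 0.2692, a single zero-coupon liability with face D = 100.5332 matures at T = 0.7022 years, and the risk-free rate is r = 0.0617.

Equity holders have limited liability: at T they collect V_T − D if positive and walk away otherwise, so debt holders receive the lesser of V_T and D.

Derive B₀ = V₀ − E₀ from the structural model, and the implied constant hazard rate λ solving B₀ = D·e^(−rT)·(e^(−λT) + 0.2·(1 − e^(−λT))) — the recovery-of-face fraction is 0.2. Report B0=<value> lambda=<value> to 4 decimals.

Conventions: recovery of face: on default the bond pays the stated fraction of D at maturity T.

Apply the equity-as-call identities (strike 100.5332, horizon 0.7022 years):
d₁ = [ln(V₀/D) + (r + σ²/2)T] / (σ√T)
   = [ln(115.3925/100.5332) + (0.0617 + 0.5·0.2692²)·0.7022] / (0.2692·√0.7022)
   = [0.137851 + 0.068769] / 0.225583 = 0.915943
d₂ = d₁ − σ√T = 0.915943 − 0.225583 = 0.690361
N(d₁) = 0.820152,  N(d₂) = 0.755016,  e^(−rT) = 0.957599
E₀ = V₀·N(d₁) − D·e^(−rT)·N(d₂)
   = 115.3925·0.820152 − 100.5332·0.957599·0.755016 = 21.953529
B₀ = V₀ − E₀ = 115.3925 − 21.953529 = 93.438971
e^(−λT) = (B₀·e^(rT)/D − 0.2)/(1 − 0.2) = (93.4390·1.044278/100.5332 − 0.2)/0.8 = 0.96323469
λ = −ln(0.96323469)/0.7022 = 0.053344

B0=93.4390 lambda=0.0533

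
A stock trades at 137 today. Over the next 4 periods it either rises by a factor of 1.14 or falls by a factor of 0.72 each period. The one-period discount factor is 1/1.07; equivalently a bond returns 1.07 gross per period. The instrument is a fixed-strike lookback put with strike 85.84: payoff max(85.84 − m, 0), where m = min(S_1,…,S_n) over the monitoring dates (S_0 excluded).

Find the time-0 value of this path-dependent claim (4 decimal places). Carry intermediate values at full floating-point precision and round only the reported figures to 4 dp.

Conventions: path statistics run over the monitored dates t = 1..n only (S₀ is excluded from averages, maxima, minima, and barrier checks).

With p* = (R−d)/(u−d) = 0.8333, sum probability × payoff across the paths and divide by R^4.
Enumerate all 2^4 = 16 price paths (U = up ×1.14, D = down ×0.72); each path with k up-moves has probability p*^k·(1−p*)^(4−k).
DDDD: m=36.8172, payoff=49.0228, prob=0.000772
UDDD: m=58.2939, payoff=27.5461, prob=0.003858
DUDD: m=58.2939, payoff=27.5461, prob=0.003858
UUDD: m=92.2986, payoff=0.0000, prob=0.019290
DDUD: m=58.2939, payoff=27.5461, prob=0.003858
UDUD: m=92.2986, payoff=0.0000, prob=0.019290
DUUD: m=92.2986, payoff=0.0000, prob=0.019290
UUUD: m=146.1395, payoff=0.0000, prob=0.096451
DDDU: m=51.1350, payoff=34.7050, prob=0.003858
UDDU: m=80.9637, payoff=4.8763, prob=0.019290
DUDU: m=80.9637, payoff=4.8763, prob=0.019290
UUDU: m=128.1925, payoff=0.0000, prob=0.096451
DDUU: m=71.0208, payoff=14.8192, prob=0.019290
UDUU: m=112.4496, payoff=0.0000, prob=0.096451
DUUU: m=98.6400, payoff=0.0000, prob=0.096451
UUUU: m=156.1800, payoff=0.0000, prob=0.482253
Price = Σ prob·payoff / R^4 = 0.964533 / 1.310796 = 0.7358

price = 0.7358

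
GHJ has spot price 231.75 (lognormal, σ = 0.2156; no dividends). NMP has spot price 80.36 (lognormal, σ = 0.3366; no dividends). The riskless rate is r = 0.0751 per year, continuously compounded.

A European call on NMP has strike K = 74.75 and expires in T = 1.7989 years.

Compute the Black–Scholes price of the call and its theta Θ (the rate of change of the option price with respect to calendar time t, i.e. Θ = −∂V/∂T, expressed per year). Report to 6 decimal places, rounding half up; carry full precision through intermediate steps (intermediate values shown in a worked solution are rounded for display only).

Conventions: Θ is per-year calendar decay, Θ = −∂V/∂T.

price = 21.856006
Θ = -6.086458

σ√T = 0.3366·√1.7989 = 0.451458
d₁ = (ln(S/K) + (r+σ²/2)T) / (σ√T) = (ln(80.36/74.75) + (0.0751+0.3366²/2)·1.7989) / 0.451458 = (0.072367 + 0.237005) / 0.451458 = 0.685273
d₂ = d₁ − σ√T = 0.685273 − 0.451458 = 0.233814
e^{−rT} = 0.873631
N(d₁) = 0.753414,  N(d₂) = 0.592435
Call price V = S·N(d₁) − K·e^{−rT}·N(d₂) = 60.544353 − 38.688348 = 21.856006
φ(d₁) = (1/√(2π))·e^{−d₁²/2} = 0.315455
Θ = −S·φ(d₁)·σ/(2√T) − r·K·e^{−rT}·N(d₂) = −3.180963 − 2.905495 = -6.086458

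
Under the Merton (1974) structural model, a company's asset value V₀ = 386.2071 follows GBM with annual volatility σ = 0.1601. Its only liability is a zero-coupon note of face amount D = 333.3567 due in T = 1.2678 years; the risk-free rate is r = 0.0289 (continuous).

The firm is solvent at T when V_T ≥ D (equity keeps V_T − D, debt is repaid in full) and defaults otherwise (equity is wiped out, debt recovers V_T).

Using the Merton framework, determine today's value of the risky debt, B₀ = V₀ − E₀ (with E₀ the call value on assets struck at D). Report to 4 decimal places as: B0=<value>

B0=316.2803

With assets at 386.2071 and a single debt payment of 333.3567 at 1.2678 years:
d₁ = [ln(V₀/D) + (r + σ²/2)T] / (σ√T)
   = [ln(386.2071/333.3567) + (0.0289 + 0.5·0.1601²)·1.2678] / (0.1601·√1.2678)
   = [0.147161 + 0.052888] / 0.180267 = 1.109732
d₂ = d₁ − σ√T = 1.109732 − 0.180267 = 0.929464
N(d₁) = 0.866443,  N(d₂) = 0.823676,  e^(−rT) = 0.964024
E₀ = V₀·N(d₁) − D·e^(−rT)·N(d₂)
   = 386.2071·0.866443 − 333.3567·0.964024·0.823676 = 69.926767
B₀ = V₀ − E₀ = 386.2071 − 69.926767 = 316.280333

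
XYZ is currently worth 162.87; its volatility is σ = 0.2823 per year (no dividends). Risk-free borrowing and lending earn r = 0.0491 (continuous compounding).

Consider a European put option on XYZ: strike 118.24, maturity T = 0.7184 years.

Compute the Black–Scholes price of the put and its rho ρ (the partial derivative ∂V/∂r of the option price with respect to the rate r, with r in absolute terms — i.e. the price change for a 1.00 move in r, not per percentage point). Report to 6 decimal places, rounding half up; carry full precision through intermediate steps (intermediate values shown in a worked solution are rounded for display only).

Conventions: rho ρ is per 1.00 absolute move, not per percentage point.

σ√T = 0.2823·√0.7184 = 0.239273
d₁ = (ln(S/K) + (r+σ²/2)T) / (σ√T) = (ln(162.87/118.24) + (0.0491+0.2823²/2)·0.7184) / 0.239273 = (0.320236 + 0.063899) / 0.239273 = 1.605425
d₂ = d₁ − σ√T = 1.605425 − 0.239273 = 1.366152
e^{−rT} = 0.965341
N(−d₁) = 0.054200,  N(−d₂) = 0.085946
Put price V = K·e^{−rT}·N(−d₂) − S·N(−d₁) = 9.810008 − 8.827580 = 0.982428
ρ = −K·T·e^{−rT}·N(−d₂) = -7.047510

price = 0.982428
ρ = -7.047510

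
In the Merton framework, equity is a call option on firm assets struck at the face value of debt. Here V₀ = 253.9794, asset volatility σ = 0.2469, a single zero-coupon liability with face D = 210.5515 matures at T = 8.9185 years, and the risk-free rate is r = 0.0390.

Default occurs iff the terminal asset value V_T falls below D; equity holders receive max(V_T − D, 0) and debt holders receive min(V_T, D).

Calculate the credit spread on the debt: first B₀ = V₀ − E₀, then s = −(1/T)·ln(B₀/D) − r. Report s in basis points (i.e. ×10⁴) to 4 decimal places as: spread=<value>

spread=151.9177

Equity is a call on the firm's assets struck at D = 210.5515:
d₁ = [ln(V₀/D) + (r + σ²/2)T] / (σ√T)
   = [ln(253.9794/210.5515) + (0.0390 + 0.5·0.2469²)·8.9185] / (0.2469·√8.9185)
   = [0.187523 + 0.619656] / 0.737339 = 1.094719
d₂ = d₁ − σ√T = 1.094719 − 0.737339 = 0.357380
N(d₁) = 0.863180,  N(d₂) = 0.639596,  e^(−rT) = 0.706225
E₀ = V₀·N(d₁) − D·e^(−rT)·N(d₂)
   = 253.9794·0.863180 − 210.5515·0.706225·0.639596 = 124.124075
B₀ = V₀ − E₀ = 253.9794 − 124.124075 = 129.855325
spread = −(1/T)·ln(B₀/D) − r = −(1/8.9185)·ln(129.855325/210.5515) − 0.0390 = 0.01519177
in basis points: 0.01519177 × 10⁴ = 151.9177 bp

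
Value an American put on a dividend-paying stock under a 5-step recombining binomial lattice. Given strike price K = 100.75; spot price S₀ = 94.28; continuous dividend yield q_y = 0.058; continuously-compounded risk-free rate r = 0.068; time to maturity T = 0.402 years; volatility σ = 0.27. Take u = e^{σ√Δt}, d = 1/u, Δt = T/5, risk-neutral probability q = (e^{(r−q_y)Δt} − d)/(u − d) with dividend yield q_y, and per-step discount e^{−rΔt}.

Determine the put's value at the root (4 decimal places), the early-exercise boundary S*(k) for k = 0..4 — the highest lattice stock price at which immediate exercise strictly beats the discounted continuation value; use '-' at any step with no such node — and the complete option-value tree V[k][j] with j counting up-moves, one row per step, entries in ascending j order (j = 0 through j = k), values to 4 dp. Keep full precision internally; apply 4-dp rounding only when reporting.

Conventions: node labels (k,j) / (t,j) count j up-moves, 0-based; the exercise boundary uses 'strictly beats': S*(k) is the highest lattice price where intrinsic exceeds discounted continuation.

price = 9.8426
boundary = - - 80.8951 74.9330 80.8951
tree:
9.8426
14.2933 5.2487
19.8549 8.5752 1.7913
25.8170 13.4631 3.5050 0.0000
31.3396 19.8549 6.8579 0.0000 0.0000
36.4552 25.8170 13.4185 0.0000 0.0000 0.0000

Δt=0.08040, u=1.07957, d=0.92630, q=0.48612, disc=e^(-rΔt)=0.99455
k=5 terminal: V=max(K-S,0) → 36.4552 25.8170 13.4185 0.0000 0.0000 0.0000
k=4: j=0 S=69.4104 intr=31.3396 cont=31.1132 V=31.3396[EX]; j=1 S=80.8951 intr=19.8549 cont=19.6820 V=19.8549[EX]; j=2 S=94.2800 intr=6.4700 cont=6.8579 V=6.8579[hold]; j=3 S=109.8796 intr=0.0000 cont=0.0000 V=0.0000[hold]; j=4 S=128.0604 intr=0.0000 cont=0.0000 V=0.0000[hold]  S*(4)=80.8951
k=3: j=0 S=74.9330 intr=25.8170 cont=25.6163 V=25.8170[EX]; j=1 S=87.3315 intr=13.4185 cont=13.4631 V=13.4631[hold]; j=2 S=101.7814 intr=0.0000 cont=3.5050 V=3.5050[hold]; j=3 S=118.6222 intr=0.0000 cont=0.0000 V=0.0000[hold]  S*(3)=74.9330
k=2: j=0 S=80.8951 intr=19.8549 cont=19.7035 V=19.8549[EX]; j=1 S=94.2800 intr=6.4700 cont=8.5752 V=8.5752[hold]; j=2 S=109.8796 intr=0.0000 cont=1.7913 V=1.7913[hold]  S*(2)=80.8951
k=1: j=0 S=87.3315 intr=13.4185 cont=14.2933 V=14.2933[hold]; j=1 S=101.7814 intr=0.0000 cont=5.2487 V=5.2487[hold]  S*(1)=-
k=0: j=0 S=94.2800 intr=6.4700 cont=9.8426 V=9.8426[hold]  S*(0)=-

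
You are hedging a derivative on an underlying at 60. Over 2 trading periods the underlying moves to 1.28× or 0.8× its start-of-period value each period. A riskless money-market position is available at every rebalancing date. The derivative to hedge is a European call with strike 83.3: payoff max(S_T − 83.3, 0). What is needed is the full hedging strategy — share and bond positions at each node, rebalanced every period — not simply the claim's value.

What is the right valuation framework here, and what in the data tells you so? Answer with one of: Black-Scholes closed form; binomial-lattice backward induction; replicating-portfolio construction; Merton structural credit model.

Key observation: the mandate to exhibit the hedge at every date and state singles out the replicating-portfolio construction on the 2-period tree with factors 1.28 and 0.8 from 60.

framework: replicating-portfolio construction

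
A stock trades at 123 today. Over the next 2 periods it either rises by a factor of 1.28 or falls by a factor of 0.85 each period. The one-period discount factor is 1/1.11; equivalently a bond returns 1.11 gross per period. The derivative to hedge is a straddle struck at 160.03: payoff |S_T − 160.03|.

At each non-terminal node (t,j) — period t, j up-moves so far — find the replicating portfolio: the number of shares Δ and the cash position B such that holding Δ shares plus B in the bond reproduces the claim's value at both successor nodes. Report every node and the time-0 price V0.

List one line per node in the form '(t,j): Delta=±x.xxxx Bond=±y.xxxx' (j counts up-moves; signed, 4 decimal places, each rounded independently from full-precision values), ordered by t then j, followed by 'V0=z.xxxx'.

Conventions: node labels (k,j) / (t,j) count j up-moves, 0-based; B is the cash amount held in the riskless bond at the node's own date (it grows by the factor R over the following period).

Under the risk-neutral measure, an up-move has probability p* = (R−d)/(u−d) = 0.6047 and values discount at R = 1.11.
Payoffs at expiry: V(2,0)=71.1625, V(2,1)=26.2060, V(2,2)=41.4932
(1,0): S=104.5500. Δ = (V_up−V_dn)/(S_up−S_dn) = (26.2060−71.1625)/(133.8240−88.8675) = -1.0000. V = [p*·26.2060 + (1−p*)·71.1625]/1.11 = 39.6212. B = V − Δ·S = 144.1712.
(1,1): S=157.4400. Δ = (V_up−V_dn)/(S_up−S_dn) = (41.4932−26.2060)/(201.5232−133.8240) = 0.2258. V = [p*·41.4932 + (1−p*)·26.2060]/1.11 = 31.9364. B = V − Δ·S = -3.6152.
(0,0): S=123.0000. Δ = (V_up−V_dn)/(S_up−S_dn) = (31.9364−39.6212)/(157.4400−104.5500) = -0.1453. V = [p*·31.9364 + (1−p*)·39.6212]/1.11 = 31.5086. B = V − Δ·S = 49.3801.
Check: Δ(0,0)·S0 + B(0,0) = 31.5086 = V0.

(0,0): Delta=-0.1453 Bond=49.3801
(1,0): Delta=-1.0000 Bond=144.1712
(1,1): Delta=0.2258 Bond=-3.6152
V0=31.5086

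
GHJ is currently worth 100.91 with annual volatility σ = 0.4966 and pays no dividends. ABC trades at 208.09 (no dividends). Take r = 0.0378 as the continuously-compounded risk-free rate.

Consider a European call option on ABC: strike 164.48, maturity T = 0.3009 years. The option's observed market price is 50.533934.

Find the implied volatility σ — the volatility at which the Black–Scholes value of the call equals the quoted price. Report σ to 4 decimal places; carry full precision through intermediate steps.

sigma = 0.5006

At σ = 0.5006 the Black–Scholes value reproduces the quote:
σ√T = 0.5006·√0.3009 = 0.274601
d₁ = (ln(S/K) + (r+σ²/2)T) / (σ√T) = (ln(208.09/164.48) + (0.0378+0.5006²/2)·0.3009) / 0.274601 = (0.235182 + 0.049077) / 0.274601 = 1.035170
d₂ = d₁ − σ√T = 1.035170 − 0.274601 = 0.760569
e^{−rT} = 0.988690
N(d₁) = 0.849705,  N(d₂) = 0.776543
V = S·N(d₁) − K·e^{−rT}·N(d₂) = 176.815152 − 126.281218 = 50.533934 (equal to the quote); since ∂V/∂σ > 0 for all σ, the implied volatility is unique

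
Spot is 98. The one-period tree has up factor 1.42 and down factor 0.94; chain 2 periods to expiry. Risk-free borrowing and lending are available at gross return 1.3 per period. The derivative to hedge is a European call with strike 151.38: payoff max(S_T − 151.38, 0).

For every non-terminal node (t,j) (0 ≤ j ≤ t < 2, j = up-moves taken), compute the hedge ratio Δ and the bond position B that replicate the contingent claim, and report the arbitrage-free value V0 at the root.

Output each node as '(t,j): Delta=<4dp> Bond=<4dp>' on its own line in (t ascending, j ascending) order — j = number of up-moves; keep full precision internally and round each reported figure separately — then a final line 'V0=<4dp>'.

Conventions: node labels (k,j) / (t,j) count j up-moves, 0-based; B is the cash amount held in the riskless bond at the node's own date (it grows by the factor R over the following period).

The replicating-portfolio and risk-neutral prices coincide; use p* = (1.3−0.94)/(1.42−0.94) = 0.7500 for the latter.
Expiry values: V(2,0)=0.0000, V(2,1)=0.0000, V(2,2)=46.2272
(1,0): S=92.1200. Δ = (V_up−V_dn)/(S_up−S_dn) = (0.0000−0.0000)/(130.8104−86.5928) = 0.0000. V = [p*·0.0000 + (1−p*)·0.0000]/1.3 = 0.0000. B = V − Δ·S = 0.0000.
(1,1): S=139.1600. Δ = (V_up−V_dn)/(S_up−S_dn) = (46.2272−0.0000)/(197.6072−130.8104) = 0.6921. V = [p*·46.2272 + (1−p*)·0.0000]/1.3 = 26.6695. B = V − Δ·S = -69.6371.
(0,0): S=98.0000. Δ = (V_up−V_dn)/(S_up−S_dn) = (26.6695−0.0000)/(139.1600−92.1200) = 0.5670. V = [p*·26.6695 + (1−p*)·0.0000]/1.3 = 15.3863. B = V − Δ·S = -40.1753.
Sanity check at the root: Δ(0,0)·S0 + B(0,0) reproduces V0 = 15.3863.

(0,0): Delta=0.5670 Bond=-40.1753
(1,0): Delta=0.0000 Bond=0.0000
(1,1): Delta=0.6921 Bond=-69.6371
V0=15.3863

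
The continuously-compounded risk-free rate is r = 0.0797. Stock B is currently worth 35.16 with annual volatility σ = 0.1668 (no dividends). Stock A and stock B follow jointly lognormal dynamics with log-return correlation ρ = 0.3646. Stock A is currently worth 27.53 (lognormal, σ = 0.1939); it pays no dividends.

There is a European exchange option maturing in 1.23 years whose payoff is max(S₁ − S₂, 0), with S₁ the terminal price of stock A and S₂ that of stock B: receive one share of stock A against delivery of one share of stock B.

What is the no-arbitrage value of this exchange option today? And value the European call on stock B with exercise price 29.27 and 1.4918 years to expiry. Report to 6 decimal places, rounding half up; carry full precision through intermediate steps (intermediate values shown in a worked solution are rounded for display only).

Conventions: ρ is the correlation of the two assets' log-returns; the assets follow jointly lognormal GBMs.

exchange price = 0.503189
price(stock B call K=29.27) = 9.357833

σ_eff = √(σ₁² + σ₂² − 2ρσ₁σ₂) = √(0.1939² + 0.1668² − 2·0.3646·0.1939·0.1668) = 0.204537
d₁ = (ln(S₁/S₂) + (q₂ − q₁ + σ_eff²/2)T) / (σ_eff√T) = (ln(27.53/35.16) + (0.0 − 0.0 + 0.020918)·1.23) / 0.226842 = -0.965006
d₂ = d₁ − σ_eff√T = -0.965006 − 0.226842 = -1.191848
N(d₁) = 0.167271,  N(d₂) = 0.116660
V = S₁·e^{−q₁T}·N(d₁) − S₂·e^{−q₂T}·N(d₂) = 4.604970 − 4.101781 = 0.503189
[vanilla: stock B call K=29.27]
σ√T = 0.1668·√1.4918 = 0.203728
d₁ = (ln(S/K) + (r+σ²/2)T) / (σ√T) = (ln(35.16/29.27) + (0.0797+0.1668²/2)·1.4918) / 0.203728 = (0.183346 + 0.139649) / 0.203728 = 1.585421
d₂ = d₁ − σ√T = 1.585421 − 0.203728 = 1.381692
e^{−rT} = 0.887900
N(d₁) = 0.943565,  N(d₂) = 0.916467
price = S·N(d₁) − K·e^{−rT}·N(d₂) = 33.175731 − 23.817898 = 9.357833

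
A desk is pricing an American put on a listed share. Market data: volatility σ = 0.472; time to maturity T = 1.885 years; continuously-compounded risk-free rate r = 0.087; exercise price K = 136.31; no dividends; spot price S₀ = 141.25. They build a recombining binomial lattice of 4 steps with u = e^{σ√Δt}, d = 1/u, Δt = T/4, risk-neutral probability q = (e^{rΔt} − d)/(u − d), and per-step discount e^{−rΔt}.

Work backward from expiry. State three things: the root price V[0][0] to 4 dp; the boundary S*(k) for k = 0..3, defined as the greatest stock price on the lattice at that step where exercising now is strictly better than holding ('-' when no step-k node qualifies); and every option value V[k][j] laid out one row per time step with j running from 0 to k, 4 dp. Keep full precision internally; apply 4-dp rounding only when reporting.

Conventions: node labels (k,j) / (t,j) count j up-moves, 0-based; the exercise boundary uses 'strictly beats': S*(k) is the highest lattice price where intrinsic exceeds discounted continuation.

price = 23.1579
boundary = - - 73.8841 102.1574
tree:
23.1579
38.8251 8.4047
62.4259 16.9423 0.0000
82.8742 34.1526 0.0000 0.0000
97.6632 62.4259 0.0000 0.0000 0.0000

Δt=0.47125, u=1.38267, d=0.72324, q=0.48316, disc=e^(-rΔt)=0.95983
k=4 terminal: V=max(K-S,0) → 97.6632 62.4259 0.0000 0.0000 0.0000
k=3: j=0 S=53.4358 intr=82.8742 cont=77.3987 V=82.8742[EX]; j=1 S=102.1574 intr=34.1526 cont=30.9680 V=34.1526[EX]; j=2 S=195.3022 intr=0.0000 cont=0.0000 V=0.0000[hold]; j=3 S=373.3746 intr=0.0000 cont=0.0000 V=0.0000[hold]  S*(3)=102.1574
k=2: j=0 S=73.8841 intr=62.4259 cont=56.9504 V=62.4259[EX]; j=1 S=141.2500 intr=0.0000 cont=16.9423 V=16.9423[hold]; j=2 S=270.0387 intr=0.0000 cont=0.0000 V=0.0000[hold]  S*(2)=73.8841
k=1: j=0 S=102.1574 intr=34.1526 cont=38.8251 V=38.8251[hold]; j=1 S=195.3022 intr=0.0000 cont=8.4047 V=8.4047[hold]  S*(1)=-
k=0: j=0 S=141.2500 intr=0.0000 cont=23.1579 V=23.1579[hold]  S*(0)=-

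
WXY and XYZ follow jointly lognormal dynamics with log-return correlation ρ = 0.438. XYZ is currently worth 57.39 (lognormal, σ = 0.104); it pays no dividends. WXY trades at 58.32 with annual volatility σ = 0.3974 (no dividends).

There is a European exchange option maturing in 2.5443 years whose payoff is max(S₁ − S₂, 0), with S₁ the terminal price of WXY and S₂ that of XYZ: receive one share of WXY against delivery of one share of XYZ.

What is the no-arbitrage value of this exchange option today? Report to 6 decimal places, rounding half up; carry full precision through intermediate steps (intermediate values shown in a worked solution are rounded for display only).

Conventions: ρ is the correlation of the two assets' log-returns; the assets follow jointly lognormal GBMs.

exchange price = 13.687062

σ_eff = √(σ₁² + σ₂² − 2ρσ₁σ₂) = √(0.3974² + 0.104² − 2·0.438·0.3974·0.104) = 0.364058
d₁ = (ln(S₁/S₂) + (q₂ − q₁ + σ_eff²/2)T) / (σ_eff√T) = (ln(58.32/57.39) + (0.0 − 0.0 + 0.066269)·2.5443) / 0.580703 = 0.318034
d₂ = d₁ − σ_eff√T = 0.318034 − 0.580703 = -0.262670
N(d₁) = 0.624770,  N(d₂) = 0.396403
V = S₁·e^{−q₁T}·N(d₁) − S₂·e^{−q₂T}·N(d₂) = 36.436605 − 22.749543 = 13.687062
Key observation: no risk-free rate is needed — with the second asset as numeraire the exchange option is a call on the ratio S₁/S₂, and r cancels out of the value.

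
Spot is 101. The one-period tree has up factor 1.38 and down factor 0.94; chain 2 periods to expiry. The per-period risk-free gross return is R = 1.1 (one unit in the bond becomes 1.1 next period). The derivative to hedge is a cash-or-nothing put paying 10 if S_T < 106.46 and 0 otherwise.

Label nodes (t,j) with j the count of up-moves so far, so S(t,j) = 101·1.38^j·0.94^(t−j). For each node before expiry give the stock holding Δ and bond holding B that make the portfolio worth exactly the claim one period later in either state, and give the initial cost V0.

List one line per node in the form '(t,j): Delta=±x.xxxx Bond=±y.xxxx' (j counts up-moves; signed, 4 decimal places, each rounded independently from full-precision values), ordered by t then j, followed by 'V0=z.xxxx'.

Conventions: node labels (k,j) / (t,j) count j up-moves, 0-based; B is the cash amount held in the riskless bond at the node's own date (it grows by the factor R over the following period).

Risk-neutral probability p* = (R−d)/(u−d) = (1.1−0.94)/(1.38−0.94) = 0.3636.
Terminal payoffs: V(2,0)=10.0000, V(2,1)=0.0000, V(2,2)=0.0000
Node (1,0) S=94.9400: V=(p*·0.0000+(1−p*)·10.0000)/1.1=5.7851; Δ=(0.0000−10.0000)/(131.0172−89.2436)=-0.2394; B=V−Δ·S=28.5124
Node (1,1) S=139.3800: V=(p*·0.0000+(1−p*)·0.0000)/1.1=0.0000; Δ=(0.0000−0.0000)/(192.3444−131.0172)=0.0000; B=V−Δ·S=0.0000
Node (0,0) S=101.0000: V=(p*·0.0000+(1−p*)·5.7851)/1.1=3.3468; Δ=(0.0000−5.7851)/(139.3800−94.9400)=-0.1302; B=V−Δ·S=16.4948
Verification: the root portfolio costs Δ(0,0)·S0 + B(0,0) = 3.3468, matching V0.

(0,0): Delta=-0.1302 Bond=16.4948
(1,0): Delta=-0.2394 Bond=28.5124
(1,1): Delta=0.0000 Bond=0.0000
V0=3.3468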